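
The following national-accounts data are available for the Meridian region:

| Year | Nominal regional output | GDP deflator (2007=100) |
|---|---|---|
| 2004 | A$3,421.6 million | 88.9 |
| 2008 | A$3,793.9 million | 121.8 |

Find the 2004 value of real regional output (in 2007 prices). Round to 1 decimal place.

A$3,848.8 million

Real regional output = Nominal / (GDP deflator/100) = 3421.6 / 0.889 = 3848.82.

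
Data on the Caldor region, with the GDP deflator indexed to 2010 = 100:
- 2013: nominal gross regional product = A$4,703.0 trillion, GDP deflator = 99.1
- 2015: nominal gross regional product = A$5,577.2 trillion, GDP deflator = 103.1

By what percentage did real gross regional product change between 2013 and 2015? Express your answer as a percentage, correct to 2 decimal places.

13.99%

Real gross regional product 2013 = 4703.0 / 0.991 = 4745.71.
Real gross regional product 2015 = 5577.2 / 1.031 = 5409.51.
Real growth = 5409.51 / 4745.71 − 1 = 0.1399.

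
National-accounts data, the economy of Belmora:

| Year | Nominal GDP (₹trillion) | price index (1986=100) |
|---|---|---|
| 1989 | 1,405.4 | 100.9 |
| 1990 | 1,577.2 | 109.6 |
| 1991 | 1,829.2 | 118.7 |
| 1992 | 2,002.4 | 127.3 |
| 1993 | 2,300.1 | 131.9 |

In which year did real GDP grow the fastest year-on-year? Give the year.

1993

1990: real = 1577.2/1.096 = 1439.05; growth vs 1989 (1392.86) = 3.32%.
1991: real = 1829.2/1.187 = 1541.03; growth vs 1990 (1439.05) = 7.09%.
1992: real = 2002.4/1.273 = 1572.98; growth vs 1991 (1541.03) = 2.07%.
1993: real = 2300.1/1.319 = 1743.82; growth vs 1992 (1572.98) = 10.86%.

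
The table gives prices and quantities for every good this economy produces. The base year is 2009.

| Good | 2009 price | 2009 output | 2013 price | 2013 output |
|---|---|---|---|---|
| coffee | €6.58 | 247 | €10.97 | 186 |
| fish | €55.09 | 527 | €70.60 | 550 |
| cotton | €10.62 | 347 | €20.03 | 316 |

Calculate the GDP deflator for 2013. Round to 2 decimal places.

135.32

Nominal GDP 2013 = 10.97·186 + 70.60·550 + 20.03·316 = 47199.90.
Real GDP 2013 (at 2009 prices) = 6.58·186 + 55.09·550 + 10.62·316 = 34879.30.
Deflator = Nominal/Real × 100 = 47199.90/34879.30 × 100 = 135.324.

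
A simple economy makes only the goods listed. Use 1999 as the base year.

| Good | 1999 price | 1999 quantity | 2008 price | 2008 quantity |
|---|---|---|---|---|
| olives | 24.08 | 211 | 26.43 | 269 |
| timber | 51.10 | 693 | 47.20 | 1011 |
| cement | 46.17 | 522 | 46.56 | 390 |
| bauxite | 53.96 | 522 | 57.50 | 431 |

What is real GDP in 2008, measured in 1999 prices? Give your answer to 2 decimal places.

99402.68

Real GDP 2008 = Σ (p_1999 × q_2008) = 24.08·269 + 51.10·1011 + 46.17·390 + 53.96·431 = 99402.68.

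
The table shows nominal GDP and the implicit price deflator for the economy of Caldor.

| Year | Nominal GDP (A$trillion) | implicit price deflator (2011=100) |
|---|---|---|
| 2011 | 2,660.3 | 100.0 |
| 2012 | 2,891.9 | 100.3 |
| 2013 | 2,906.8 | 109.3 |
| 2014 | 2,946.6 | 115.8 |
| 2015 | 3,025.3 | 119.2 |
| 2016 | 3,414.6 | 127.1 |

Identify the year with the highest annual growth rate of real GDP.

2012: real = 2891.9/1.003 = 2883.25; growth vs 2011 (2660.30) = 8.38%.
2013: real = 2906.8/1.093 = 2659.47; growth vs 2012 (2883.25) = -7.76%.
2014: real = 2946.6/1.158 = 2544.56; growth vs 2013 (2659.47) = -4.32%.
2015: real = 3025.3/1.192 = 2538.00; growth vs 2014 (2544.56) = -0.26%.
2016: real = 3414.6/1.271 = 2686.55; growth vs 2015 (2538.00) = 5.85%.

2012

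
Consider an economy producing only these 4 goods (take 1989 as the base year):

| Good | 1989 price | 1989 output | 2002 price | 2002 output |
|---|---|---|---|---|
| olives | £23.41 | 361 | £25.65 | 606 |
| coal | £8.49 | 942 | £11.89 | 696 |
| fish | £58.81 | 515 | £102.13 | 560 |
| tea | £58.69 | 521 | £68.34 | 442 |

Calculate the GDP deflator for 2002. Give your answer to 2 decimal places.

Nominal GDP 2002 = 25.65·606 + 11.89·696 + 102.13·560 + 68.34·442 = 111218.42.
Real GDP 2002 (at 1989 prices) = 23.41·606 + 8.49·696 + 58.81·560 + 58.69·442 = 78970.08.
Deflator = Nominal/Real × 100 = 111218.42/78970.08 × 100 = 140.836.

140.84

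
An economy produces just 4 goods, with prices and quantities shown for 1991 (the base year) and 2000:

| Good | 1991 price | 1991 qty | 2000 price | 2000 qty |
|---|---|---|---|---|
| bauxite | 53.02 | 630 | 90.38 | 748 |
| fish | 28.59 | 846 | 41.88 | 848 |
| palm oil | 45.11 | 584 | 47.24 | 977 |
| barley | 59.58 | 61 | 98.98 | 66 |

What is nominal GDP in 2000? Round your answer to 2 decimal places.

Nominal GDP 2000 = Σ (p_2000 × q_2000) = 90.38·748 + 41.88·848 + 47.24·977 + 98.98·66 = 155804.64.

155804.64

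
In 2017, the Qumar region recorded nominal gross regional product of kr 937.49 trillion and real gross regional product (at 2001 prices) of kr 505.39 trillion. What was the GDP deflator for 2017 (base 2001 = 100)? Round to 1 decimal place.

GDP deflator = (Nominal / Real) × 100 = 937.49 / 505.39 × 100 = 185.50.

185.5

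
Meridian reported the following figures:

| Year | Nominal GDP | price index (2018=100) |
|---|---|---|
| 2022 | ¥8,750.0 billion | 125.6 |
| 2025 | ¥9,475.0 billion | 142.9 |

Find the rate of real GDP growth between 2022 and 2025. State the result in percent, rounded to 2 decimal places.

Real GDP 2022 = 8750.0 / 1.256 = 6966.56.
Real GDP 2025 = 9475.0 / 1.429 = 6630.51.
Real growth = 6630.51 / 6966.56 − 1 = -0.0482.

-4.82%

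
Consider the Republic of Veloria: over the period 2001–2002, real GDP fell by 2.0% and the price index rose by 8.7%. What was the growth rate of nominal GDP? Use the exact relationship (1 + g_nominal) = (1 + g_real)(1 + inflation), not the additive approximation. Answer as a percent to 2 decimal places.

6.53%

(1 + g_nom) = (1 + g_real)(1 + π) = 0.9800 × 1.0870 = 1.06526.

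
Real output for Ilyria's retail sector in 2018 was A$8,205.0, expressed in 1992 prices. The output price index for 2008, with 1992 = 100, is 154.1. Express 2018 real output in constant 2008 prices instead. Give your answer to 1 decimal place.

A$12,643.9

Real output in 2008 prices = Real output in 1992 prices × (P_2008/P_1992) = 8205.0 × 1.541 = 12643.91.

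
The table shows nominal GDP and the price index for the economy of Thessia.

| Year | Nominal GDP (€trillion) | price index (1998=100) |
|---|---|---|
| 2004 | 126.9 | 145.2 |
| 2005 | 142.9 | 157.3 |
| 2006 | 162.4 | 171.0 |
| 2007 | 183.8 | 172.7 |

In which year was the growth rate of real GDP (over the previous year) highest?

2005: real = 142.9/1.573 = 90.85; growth vs 2004 (87.40) = 3.95%.
2006: real = 162.4/1.710 = 94.97; growth vs 2005 (90.85) = 4.53%.
2007: real = 183.8/1.727 = 106.43; growth vs 2006 (94.97) = 12.07%.

2007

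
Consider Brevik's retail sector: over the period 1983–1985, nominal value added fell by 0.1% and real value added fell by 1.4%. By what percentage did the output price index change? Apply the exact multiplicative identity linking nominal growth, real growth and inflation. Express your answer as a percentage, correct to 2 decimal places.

1.32%

(1 + g_nom) = (1 + g_real)(1 + π), so π = 0.9990 / 0.9860 − 1 = 0.01318.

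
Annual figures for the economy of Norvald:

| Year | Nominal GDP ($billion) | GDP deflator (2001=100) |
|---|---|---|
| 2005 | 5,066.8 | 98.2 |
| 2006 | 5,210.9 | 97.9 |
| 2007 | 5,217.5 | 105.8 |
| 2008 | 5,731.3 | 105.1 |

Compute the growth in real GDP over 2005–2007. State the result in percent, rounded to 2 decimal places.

Real GDP 2005 = 5066.8/0.982 = 5159.67.
Real GDP 2007 = 5217.5/1.058 = 4931.47.
Change = 4931.47/5159.67 − 1 = -0.0442.

-4.42%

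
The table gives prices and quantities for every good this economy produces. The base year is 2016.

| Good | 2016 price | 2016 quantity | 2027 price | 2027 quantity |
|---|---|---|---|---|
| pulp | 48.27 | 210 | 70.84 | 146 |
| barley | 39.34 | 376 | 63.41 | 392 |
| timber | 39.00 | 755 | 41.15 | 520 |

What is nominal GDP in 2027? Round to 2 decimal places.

56597.36

Nominal GDP 2027 = Σ (p_2027 × q_2027) = 70.84·146 + 63.41·392 + 41.15·520 = 56597.36.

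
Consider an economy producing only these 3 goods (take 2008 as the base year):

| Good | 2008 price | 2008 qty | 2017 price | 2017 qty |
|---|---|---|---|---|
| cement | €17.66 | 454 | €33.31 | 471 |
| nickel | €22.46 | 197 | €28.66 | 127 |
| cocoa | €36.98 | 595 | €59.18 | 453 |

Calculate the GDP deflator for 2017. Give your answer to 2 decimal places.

165.24

Nominal GDP 2017 = 33.31·471 + 28.66·127 + 59.18·453 = 46137.37.
Real GDP 2017 (at 2008 prices) = 17.66·471 + 22.46·127 + 36.98·453 = 27922.22.
Deflator = Nominal/Real × 100 = 46137.37/27922.22 × 100 = 165.235.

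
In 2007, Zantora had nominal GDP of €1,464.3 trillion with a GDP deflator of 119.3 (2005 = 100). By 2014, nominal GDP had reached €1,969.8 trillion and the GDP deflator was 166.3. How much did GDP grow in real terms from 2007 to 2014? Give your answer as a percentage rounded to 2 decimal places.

Real GDP 2007 = 1464.3 / 1.193 = 1227.41.
Real GDP 2014 = 1969.8 / 1.663 = 1184.49.
Real growth = 1184.49 / 1227.41 − 1 = -0.0350.

-3.50%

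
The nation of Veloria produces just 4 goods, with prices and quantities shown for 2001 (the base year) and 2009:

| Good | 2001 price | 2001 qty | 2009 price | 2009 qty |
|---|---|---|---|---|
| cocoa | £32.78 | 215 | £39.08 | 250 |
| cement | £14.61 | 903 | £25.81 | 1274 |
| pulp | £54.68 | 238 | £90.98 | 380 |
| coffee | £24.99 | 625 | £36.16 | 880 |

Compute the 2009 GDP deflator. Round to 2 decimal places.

156.72

Nominal GDP 2009 = 39.08·250 + 25.81·1274 + 90.98·380 + 36.16·880 = 109045.14.
Real GDP 2009 (at 2001 prices) = 32.78·250 + 14.61·1274 + 54.68·380 + 24.99·880 = 69577.74.
Deflator = Nominal/Real × 100 = 109045.14/69577.74 × 100 = 156.724.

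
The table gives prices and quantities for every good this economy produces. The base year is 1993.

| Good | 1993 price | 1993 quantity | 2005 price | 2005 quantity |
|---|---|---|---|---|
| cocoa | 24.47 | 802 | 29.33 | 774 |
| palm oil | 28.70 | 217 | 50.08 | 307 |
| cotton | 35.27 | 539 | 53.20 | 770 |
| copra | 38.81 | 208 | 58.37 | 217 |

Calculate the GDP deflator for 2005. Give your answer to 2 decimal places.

Nominal GDP 2005 = 29.33·774 + 50.08·307 + 53.20·770 + 58.37·217 = 91706.27.
Real GDP 2005 (at 1993 prices) = 24.47·774 + 28.70·307 + 35.27·770 + 38.81·217 = 63330.35.
Deflator = Nominal/Real × 100 = 91706.27/63330.35 × 100 = 144.806.

144.81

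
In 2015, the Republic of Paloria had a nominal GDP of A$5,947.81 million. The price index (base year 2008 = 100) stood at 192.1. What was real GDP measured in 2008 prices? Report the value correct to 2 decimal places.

Real GDP = Nominal / (price index/100) = 5947.81 / 1.921 = 3096.21.

A$3,096.21 million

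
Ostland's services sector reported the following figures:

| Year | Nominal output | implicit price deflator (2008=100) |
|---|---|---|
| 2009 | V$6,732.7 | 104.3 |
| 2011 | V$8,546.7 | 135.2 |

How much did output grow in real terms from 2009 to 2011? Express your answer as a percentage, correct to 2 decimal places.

-2.07%

Deflate each year: 2009 → 6732.7/1.043 = 6455.13; 2011 → 8546.7/1.352 = 6321.52.
So real output changed by 6321.52/6455.13 − 1 = -0.0207, i.e. -2.07%.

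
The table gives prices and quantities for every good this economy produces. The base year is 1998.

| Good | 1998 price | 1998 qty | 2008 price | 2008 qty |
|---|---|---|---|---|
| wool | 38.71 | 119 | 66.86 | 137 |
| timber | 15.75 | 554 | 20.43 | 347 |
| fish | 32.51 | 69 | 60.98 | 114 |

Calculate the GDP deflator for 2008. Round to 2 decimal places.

160.29

Nominal GDP 2008 = 66.86·137 + 20.43·347 + 60.98·114 = 23200.75.
Real GDP 2008 (at 1998 prices) = 38.71·137 + 15.75·347 + 32.51·114 = 14474.66.
Deflator = Nominal/Real × 100 = 23200.75/14474.66 × 100 = 160.285.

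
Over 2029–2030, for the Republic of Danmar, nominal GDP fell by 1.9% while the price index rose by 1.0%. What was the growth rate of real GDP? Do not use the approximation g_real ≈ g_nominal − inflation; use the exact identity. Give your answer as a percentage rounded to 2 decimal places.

(1 + g_nom) = (1 + g_real)(1 + π), so g_real = 0.9810 / 1.0100 − 1 = -0.02871.

-2.87%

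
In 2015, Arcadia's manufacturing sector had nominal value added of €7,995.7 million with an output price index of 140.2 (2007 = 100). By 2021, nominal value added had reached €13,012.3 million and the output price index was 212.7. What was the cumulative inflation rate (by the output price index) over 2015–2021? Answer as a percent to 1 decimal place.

51.7%

Price-level change = 212.7 / 140.2 − 1 = 0.5171.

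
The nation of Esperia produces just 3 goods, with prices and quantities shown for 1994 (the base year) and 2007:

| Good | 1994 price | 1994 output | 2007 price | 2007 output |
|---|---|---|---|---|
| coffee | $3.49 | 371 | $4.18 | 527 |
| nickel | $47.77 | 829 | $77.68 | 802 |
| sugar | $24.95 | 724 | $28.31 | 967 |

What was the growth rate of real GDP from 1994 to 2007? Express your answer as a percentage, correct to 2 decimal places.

9.02%

Real GDP 1994 = Nominal GDP 1994 = 3.49·371 + 47.77·829 + 24.95·724 = 58959.92.
Real GDP 2007 (at 1994 prices) = 3.49·527 + 47.77·802 + 24.95·967 = 64277.42.
Real growth = 64277.42/58959.92 − 1 = 0.0902.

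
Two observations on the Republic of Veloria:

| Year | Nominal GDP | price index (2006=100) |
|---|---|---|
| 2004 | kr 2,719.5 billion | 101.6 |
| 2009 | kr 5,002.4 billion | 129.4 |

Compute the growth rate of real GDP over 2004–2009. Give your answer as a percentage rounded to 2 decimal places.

Deflate each year: 2004 → 2719.5/1.016 = 2676.67; 2009 → 5002.4/1.294 = 3865.84.
So real GDP changed by 3865.84/2676.67 − 1 = 0.4443, i.e. 44.43%.

44.43%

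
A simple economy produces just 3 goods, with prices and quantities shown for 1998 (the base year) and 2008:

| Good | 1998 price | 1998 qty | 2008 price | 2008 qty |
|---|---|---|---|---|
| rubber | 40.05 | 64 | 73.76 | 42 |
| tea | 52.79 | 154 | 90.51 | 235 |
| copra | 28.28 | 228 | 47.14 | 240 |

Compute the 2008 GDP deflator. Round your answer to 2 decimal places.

170.93

Nominal GDP 2008 = 73.76·42 + 90.51·235 + 47.14·240 = 35681.37.
Real GDP 2008 (at 1998 prices) = 40.05·42 + 52.79·235 + 28.28·240 = 20874.95.
Deflator = Nominal/Real × 100 = 35681.37/20874.95 × 100 = 170.929.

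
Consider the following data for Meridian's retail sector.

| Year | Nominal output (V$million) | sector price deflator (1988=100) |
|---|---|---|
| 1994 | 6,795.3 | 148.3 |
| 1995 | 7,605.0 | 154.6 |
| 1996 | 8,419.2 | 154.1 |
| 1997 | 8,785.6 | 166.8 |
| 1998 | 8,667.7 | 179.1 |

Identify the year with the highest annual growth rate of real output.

1995: real = 7605.0/1.546 = 4919.15; growth vs 1994 (4582.13) = 7.36%.
1996: real = 8419.2/1.541 = 5463.47; growth vs 1995 (4919.15) = 11.07%.
1997: real = 8785.6/1.668 = 5267.15; growth vs 1996 (5463.47) = -3.59%.
1998: real = 8667.7/1.791 = 4839.59; growth vs 1997 (5267.15) = -8.12%.

1996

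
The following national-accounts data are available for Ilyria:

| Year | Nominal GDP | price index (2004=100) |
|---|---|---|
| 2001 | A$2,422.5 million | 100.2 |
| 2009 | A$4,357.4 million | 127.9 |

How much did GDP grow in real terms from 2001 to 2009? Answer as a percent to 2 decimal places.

40.92%

Real GDP 2001 = 2422.5 / 1.002 = 2417.66.
Real GDP 2009 = 4357.4 / 1.279 = 3406.88.
Real growth = 3406.88 / 2417.66 − 1 = 0.4092.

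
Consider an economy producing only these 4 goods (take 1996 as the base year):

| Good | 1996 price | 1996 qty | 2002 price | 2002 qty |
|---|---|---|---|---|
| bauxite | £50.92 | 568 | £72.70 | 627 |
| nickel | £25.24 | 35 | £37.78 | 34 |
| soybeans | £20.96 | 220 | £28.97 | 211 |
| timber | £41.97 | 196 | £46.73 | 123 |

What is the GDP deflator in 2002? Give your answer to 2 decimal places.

Nominal GDP 2002 = 72.70·627 + 37.78·34 + 28.97·211 + 46.73·123 = 58727.88.
Real GDP 2002 (at 1996 prices) = 50.92·627 + 25.24·34 + 20.96·211 + 41.97·123 = 42369.87.
Deflator = Nominal/Real × 100 = 58727.88/42369.87 × 100 = 138.608.

138.61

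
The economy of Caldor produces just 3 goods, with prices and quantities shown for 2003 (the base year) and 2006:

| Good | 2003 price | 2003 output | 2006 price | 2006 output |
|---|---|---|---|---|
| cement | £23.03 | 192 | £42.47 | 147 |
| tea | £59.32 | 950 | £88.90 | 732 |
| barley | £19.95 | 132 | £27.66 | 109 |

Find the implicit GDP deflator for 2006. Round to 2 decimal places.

151.75

Nominal GDP 2006 = 42.47·147 + 88.90·732 + 27.66·109 = 74332.83.
Real GDP 2006 (at 2003 prices) = 23.03·147 + 59.32·732 + 19.95·109 = 48982.20.
Deflator = Nominal/Real × 100 = 74332.83/48982.20 × 100 = 151.755.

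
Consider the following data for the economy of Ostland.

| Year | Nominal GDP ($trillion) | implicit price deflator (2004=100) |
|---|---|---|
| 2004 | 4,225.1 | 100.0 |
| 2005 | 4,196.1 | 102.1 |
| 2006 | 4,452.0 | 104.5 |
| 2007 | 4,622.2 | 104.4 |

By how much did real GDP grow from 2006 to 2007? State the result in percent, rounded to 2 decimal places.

3.92%

Real GDP 2006 = 4452.0/1.045 = 4260.29.
Real GDP 2007 = 4622.2/1.044 = 4427.39.
Change = 4427.39/4260.29 − 1 = 0.0392.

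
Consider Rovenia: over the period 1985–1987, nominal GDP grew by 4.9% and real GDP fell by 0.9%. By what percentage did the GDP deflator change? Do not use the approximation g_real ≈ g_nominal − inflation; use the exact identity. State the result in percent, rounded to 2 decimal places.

(1 + g_nom) = (1 + g_real)(1 + π), so π = 1.0490 / 0.9910 − 1 = 0.05853.

5.85%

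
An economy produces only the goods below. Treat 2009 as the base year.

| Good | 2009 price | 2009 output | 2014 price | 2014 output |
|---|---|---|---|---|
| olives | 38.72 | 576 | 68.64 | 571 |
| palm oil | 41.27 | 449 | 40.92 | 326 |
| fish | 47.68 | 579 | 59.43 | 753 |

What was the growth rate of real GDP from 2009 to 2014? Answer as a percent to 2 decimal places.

Real GDP 2009 = Nominal GDP 2009 = 38.72·576 + 41.27·449 + 47.68·579 = 68439.67.
Real GDP 2014 (at 2009 prices) = 38.72·571 + 41.27·326 + 47.68·753 = 71466.18.
Real growth = 71466.18/68439.67 − 1 = 0.0442.

4.42%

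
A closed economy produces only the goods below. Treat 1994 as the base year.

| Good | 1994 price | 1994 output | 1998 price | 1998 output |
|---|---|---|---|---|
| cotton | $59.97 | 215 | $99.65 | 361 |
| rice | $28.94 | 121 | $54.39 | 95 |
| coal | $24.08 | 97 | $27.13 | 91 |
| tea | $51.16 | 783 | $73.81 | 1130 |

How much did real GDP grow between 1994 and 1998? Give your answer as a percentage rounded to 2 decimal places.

Real GDP 1994 = Nominal GDP 1994 = 59.97·215 + 28.94·121 + 24.08·97 + 51.16·783 = 58789.33.
Real GDP 1998 (at 1994 prices) = 59.97·361 + 28.94·95 + 24.08·91 + 51.16·1130 = 84400.55.
Real growth = 84400.55/58789.33 − 1 = 0.4356.

43.56%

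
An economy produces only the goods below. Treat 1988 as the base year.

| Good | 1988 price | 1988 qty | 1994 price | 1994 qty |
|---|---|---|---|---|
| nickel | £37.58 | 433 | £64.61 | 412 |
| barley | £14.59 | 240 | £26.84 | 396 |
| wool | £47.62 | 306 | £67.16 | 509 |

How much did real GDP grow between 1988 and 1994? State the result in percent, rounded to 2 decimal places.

Real GDP 1988 = Nominal GDP 1988 = 37.58·433 + 14.59·240 + 47.62·306 = 34345.46.
Real GDP 1994 (at 1988 prices) = 37.58·412 + 14.59·396 + 47.62·509 = 45499.18.
Real growth = 45499.18/34345.46 − 1 = 0.3248.

32.48%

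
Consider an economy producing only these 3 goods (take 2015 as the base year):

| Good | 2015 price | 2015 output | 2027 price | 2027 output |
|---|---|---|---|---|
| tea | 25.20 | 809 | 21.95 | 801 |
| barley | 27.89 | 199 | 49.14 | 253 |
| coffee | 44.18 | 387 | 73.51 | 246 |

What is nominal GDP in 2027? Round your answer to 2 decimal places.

48097.83

Nominal GDP 2027 = Σ (p_2027 × q_2027) = 21.95·801 + 49.14·253 + 73.51·246 = 48097.83.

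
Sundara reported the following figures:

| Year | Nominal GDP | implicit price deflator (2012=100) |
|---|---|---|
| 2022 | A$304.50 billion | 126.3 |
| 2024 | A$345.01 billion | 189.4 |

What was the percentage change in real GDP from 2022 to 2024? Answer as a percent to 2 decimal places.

Deflate each year: 2022 → 304.50/1.263 = 241.09; 2024 → 345.01/1.894 = 182.16.
So real GDP changed by 182.16/241.09 − 1 = -0.2444, i.e. -24.44%.

-24.44%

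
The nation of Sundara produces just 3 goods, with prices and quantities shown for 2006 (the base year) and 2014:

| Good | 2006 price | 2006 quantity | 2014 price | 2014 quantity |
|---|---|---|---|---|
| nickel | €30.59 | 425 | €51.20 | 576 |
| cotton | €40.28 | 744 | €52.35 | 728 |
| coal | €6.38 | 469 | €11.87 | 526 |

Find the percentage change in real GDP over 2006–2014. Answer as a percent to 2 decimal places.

Real GDP 2006 = Nominal GDP 2006 = 30.59·425 + 40.28·744 + 6.38·469 = 45961.29.
Real GDP 2014 (at 2006 prices) = 30.59·576 + 40.28·728 + 6.38·526 = 50299.56.
Real growth = 50299.56/45961.29 − 1 = 0.0944.

9.44%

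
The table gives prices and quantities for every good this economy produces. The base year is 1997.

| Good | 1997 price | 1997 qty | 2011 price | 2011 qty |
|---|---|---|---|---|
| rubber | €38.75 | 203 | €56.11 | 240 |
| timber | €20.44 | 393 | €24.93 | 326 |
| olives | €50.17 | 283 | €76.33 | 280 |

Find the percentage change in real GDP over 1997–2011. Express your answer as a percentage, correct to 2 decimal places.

-0.29%

Real GDP 1997 = Nominal GDP 1997 = 38.75·203 + 20.44·393 + 50.17·283 = 30097.28.
Real GDP 2011 (at 1997 prices) = 38.75·240 + 20.44·326 + 50.17·280 = 30011.04.
Real growth = 30011.04/30097.28 − 1 = -0.0029.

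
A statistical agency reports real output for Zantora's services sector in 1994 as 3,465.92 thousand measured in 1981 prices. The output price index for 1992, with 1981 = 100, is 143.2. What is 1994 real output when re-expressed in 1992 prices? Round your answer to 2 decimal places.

4,963.20 thousand

Real output in 1992 prices = Real output in 1981 prices × (P_1992/P_1981) = 3465.92 × 1.432 = 4963.20.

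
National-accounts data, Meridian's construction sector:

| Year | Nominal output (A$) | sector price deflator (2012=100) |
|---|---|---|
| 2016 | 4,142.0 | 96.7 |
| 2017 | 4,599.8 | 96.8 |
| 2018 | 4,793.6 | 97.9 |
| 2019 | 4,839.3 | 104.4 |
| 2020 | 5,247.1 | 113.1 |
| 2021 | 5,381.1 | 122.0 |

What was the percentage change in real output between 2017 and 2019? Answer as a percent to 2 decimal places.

-2.45%

Real output 2017 = 4599.8/0.968 = 4751.86.
Real output 2019 = 4839.3/1.044 = 4635.34.
Change = 4635.34/4751.86 − 1 = -0.0245.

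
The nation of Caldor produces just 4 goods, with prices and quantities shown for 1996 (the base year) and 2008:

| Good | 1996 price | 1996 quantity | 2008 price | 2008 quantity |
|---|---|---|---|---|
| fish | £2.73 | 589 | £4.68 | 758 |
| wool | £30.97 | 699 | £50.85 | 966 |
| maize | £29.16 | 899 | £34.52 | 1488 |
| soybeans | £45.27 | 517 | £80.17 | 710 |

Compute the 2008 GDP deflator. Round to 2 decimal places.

149.70

Nominal GDP 2008 = 4.68·758 + 50.85·966 + 34.52·1488 + 80.17·710 = 160955.00.
Real GDP 2008 (at 1996 prices) = 2.73·758 + 30.97·966 + 29.16·1488 + 45.27·710 = 107518.14.
Deflator = Nominal/Real × 100 = 160955.00/107518.14 × 100 = 149.700.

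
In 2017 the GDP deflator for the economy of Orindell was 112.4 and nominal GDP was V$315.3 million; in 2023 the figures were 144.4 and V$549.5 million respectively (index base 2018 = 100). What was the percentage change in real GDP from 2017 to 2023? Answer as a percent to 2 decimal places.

35.66%

Real GDP 2017 = 315.3 / 1.124 = 280.52.
Real GDP 2023 = 549.5 / 1.444 = 380.54.
Real growth = 380.54 / 280.52 − 1 = 0.3566.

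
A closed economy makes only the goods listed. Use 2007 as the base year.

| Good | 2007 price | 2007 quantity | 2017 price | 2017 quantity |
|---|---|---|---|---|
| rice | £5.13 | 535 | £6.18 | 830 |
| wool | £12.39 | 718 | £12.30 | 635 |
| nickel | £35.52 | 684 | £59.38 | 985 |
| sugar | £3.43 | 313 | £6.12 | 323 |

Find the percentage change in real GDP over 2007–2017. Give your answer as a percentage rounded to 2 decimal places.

Real GDP 2007 = Nominal GDP 2007 = 5.13·535 + 12.39·718 + 35.52·684 + 3.43·313 = 37009.84.
Real GDP 2017 (at 2007 prices) = 5.13·830 + 12.39·635 + 35.52·985 + 3.43·323 = 48220.64.
Real growth = 48220.64/37009.84 − 1 = 0.3029.

30.29%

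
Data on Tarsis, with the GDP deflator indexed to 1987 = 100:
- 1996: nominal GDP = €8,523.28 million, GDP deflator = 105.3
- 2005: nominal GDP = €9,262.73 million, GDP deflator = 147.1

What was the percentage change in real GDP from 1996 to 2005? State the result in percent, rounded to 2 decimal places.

Deflate each year: 1996 → 8523.28/1.053 = 8094.28; 2005 → 9262.73/1.471 = 6296.89.
So real GDP changed by 6296.89/8094.28 − 1 = -0.2221, i.e. -22.21%.

-22.21%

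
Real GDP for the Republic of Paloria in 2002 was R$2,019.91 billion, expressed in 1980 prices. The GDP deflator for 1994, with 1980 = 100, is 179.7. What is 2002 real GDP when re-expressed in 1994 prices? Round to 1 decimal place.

Real GDP in 1994 prices = Real GDP in 1980 prices × (P_1994/P_1980) = 2019.91 × 1.797 = 3629.78.

R$3,629.8 billion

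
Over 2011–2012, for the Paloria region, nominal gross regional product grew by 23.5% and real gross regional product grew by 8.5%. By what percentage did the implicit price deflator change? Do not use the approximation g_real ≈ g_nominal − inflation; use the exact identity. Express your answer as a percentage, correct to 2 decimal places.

(1 + g_nom) = (1 + g_real)(1 + π), so π = 1.2350 / 1.0850 − 1 = 0.13825.

13.82%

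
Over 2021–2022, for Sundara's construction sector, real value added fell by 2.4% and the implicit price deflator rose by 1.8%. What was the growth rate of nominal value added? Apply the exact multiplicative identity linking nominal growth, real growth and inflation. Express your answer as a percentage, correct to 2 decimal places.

(1 + g_nom) = (1 + g_real)(1 + π) = 0.9760 × 1.0180 = 0.99357.

-0.64%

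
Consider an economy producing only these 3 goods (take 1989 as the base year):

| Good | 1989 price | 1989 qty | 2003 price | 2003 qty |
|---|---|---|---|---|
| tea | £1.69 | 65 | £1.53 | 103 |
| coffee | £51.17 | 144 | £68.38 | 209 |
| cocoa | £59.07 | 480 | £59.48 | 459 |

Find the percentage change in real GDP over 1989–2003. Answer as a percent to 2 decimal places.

6.00%

Real GDP 1989 = Nominal GDP 1989 = 1.69·65 + 51.17·144 + 59.07·480 = 35831.93.
Real GDP 2003 (at 1989 prices) = 1.69·103 + 51.17·209 + 59.07·459 = 37981.73.
Real growth = 37981.73/35831.93 − 1 = 0.0600.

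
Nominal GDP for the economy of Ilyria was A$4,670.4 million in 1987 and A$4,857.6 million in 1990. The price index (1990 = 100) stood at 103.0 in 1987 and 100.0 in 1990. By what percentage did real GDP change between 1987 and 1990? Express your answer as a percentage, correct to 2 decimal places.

Real GDP 1987 = 4670.4 / 1.030 = 4534.37.
Real GDP 1990 = 4857.6 / 1.000 = 4857.60.
Real growth = 4857.60 / 4534.37 − 1 = 0.0713.

7.13%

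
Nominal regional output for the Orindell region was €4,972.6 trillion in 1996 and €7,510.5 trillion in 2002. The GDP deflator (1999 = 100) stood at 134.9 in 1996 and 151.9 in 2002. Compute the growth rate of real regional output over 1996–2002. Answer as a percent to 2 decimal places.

Real regional output 1996 = 4972.6 / 1.349 = 3686.14.
Real regional output 2002 = 7510.5 / 1.519 = 4944.37.
Real growth = 4944.37 / 3686.14 − 1 = 0.3413.

34.13%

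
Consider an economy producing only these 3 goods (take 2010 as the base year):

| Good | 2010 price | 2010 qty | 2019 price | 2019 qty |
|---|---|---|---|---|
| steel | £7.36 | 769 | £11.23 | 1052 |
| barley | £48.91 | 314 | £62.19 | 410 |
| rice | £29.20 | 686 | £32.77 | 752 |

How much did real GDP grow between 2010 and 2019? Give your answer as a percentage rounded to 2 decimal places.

Real GDP 2010 = Nominal GDP 2010 = 7.36·769 + 48.91·314 + 29.20·686 = 41048.78.
Real GDP 2019 (at 2010 prices) = 7.36·1052 + 48.91·410 + 29.20·752 = 49754.22.
Real growth = 49754.22/41048.78 − 1 = 0.2121.

21.21%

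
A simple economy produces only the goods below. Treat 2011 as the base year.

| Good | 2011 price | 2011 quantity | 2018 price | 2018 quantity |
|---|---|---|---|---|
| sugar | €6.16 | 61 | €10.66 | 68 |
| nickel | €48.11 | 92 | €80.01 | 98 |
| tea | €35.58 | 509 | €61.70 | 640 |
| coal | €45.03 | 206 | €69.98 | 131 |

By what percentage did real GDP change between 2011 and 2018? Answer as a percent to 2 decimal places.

Real GDP 2011 = Nominal GDP 2011 = 6.16·61 + 48.11·92 + 35.58·509 + 45.03·206 = 32188.28.
Real GDP 2018 (at 2011 prices) = 6.16·68 + 48.11·98 + 35.58·640 + 45.03·131 = 33803.79.
Real growth = 33803.79/32188.28 − 1 = 0.0502.

5.02%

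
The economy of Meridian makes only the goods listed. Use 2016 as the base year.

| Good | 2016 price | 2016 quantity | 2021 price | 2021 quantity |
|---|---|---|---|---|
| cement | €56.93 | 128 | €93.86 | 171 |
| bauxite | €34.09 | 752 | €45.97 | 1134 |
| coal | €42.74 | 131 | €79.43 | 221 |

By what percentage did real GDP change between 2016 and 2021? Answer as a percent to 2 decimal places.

50.15%

Real GDP 2016 = Nominal GDP 2016 = 56.93·128 + 34.09·752 + 42.74·131 = 38521.66.
Real GDP 2021 (at 2016 prices) = 56.93·171 + 34.09·1134 + 42.74·221 = 57838.63.
Real growth = 57838.63/38521.66 − 1 = 0.5015.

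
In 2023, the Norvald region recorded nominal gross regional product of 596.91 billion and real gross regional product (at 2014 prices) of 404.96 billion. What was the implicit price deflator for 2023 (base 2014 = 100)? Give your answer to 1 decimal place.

147.4

implicit price deflator = (Nominal / Real) × 100 = 596.91 / 404.96 × 100 = 147.40.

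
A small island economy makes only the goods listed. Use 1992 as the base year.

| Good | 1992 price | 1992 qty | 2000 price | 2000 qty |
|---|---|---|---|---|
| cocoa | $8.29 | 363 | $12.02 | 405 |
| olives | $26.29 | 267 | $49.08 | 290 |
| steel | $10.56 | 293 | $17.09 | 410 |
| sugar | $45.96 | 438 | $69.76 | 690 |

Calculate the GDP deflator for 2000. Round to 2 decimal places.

Nominal GDP 2000 = 12.02·405 + 49.08·290 + 17.09·410 + 69.76·690 = 74242.60.
Real GDP 2000 (at 1992 prices) = 8.29·405 + 26.29·290 + 10.56·410 + 45.96·690 = 47023.55.
Deflator = Nominal/Real × 100 = 74242.60/47023.55 × 100 = 157.884.

157.88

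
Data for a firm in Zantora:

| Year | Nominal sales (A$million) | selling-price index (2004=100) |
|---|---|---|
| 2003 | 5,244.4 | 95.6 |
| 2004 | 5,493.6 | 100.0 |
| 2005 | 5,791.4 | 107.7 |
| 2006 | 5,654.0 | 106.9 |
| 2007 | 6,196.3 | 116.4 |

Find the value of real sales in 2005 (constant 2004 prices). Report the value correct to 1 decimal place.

Real sales 2005 = 5791.4 / 1.077 = 5377.34.

A$5,377.3 million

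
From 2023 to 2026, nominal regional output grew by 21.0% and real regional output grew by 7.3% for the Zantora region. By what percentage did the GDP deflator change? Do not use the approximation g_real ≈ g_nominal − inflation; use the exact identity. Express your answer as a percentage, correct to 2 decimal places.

(1 + g_nom) = (1 + g_real)(1 + π), so π = 1.2100 / 1.0730 − 1 = 0.12768.

12.77%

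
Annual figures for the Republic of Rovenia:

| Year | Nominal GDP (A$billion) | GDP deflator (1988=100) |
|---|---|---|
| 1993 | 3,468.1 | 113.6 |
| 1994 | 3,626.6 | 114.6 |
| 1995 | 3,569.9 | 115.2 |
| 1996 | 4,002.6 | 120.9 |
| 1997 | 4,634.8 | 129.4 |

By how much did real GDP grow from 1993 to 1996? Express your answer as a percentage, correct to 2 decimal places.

Real GDP 1993 = 3468.1/1.136 = 3052.90.
Real GDP 1996 = 4002.6/1.209 = 3310.67.
Change = 3310.67/3052.90 − 1 = 0.0844.

8.44%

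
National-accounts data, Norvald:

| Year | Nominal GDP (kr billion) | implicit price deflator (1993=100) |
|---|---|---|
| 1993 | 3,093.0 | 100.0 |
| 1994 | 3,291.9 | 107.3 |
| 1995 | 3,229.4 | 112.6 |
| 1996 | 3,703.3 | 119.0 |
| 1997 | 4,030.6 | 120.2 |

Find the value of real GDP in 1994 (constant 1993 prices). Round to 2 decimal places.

Real GDP 1994 = 3291.9 / 1.073 = 3067.94.

kr 3,067.94 billion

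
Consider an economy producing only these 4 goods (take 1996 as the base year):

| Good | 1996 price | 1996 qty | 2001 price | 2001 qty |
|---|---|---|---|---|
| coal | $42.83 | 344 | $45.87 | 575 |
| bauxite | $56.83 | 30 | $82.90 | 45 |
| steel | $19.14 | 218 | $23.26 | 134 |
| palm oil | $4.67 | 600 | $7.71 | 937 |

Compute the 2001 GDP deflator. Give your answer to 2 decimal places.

118.53

Nominal GDP 2001 = 45.87·575 + 82.90·45 + 23.26·134 + 7.71·937 = 40446.86.
Real GDP 2001 (at 1996 prices) = 42.83·575 + 56.83·45 + 19.14·134 + 4.67·937 = 34125.15.
Deflator = Nominal/Real × 100 = 40446.86/34125.15 × 100 = 118.525.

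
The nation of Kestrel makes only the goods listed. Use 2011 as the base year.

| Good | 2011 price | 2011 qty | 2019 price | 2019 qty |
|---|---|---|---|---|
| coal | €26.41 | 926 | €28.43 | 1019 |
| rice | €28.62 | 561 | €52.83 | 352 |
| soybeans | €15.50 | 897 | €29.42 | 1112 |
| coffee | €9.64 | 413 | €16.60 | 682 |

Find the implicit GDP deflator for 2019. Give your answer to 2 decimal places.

150.67

Nominal GDP 2019 = 28.43·1019 + 52.83·352 + 29.42·1112 + 16.60·682 = 91602.57.
Real GDP 2019 (at 2011 prices) = 26.41·1019 + 28.62·352 + 15.50·1112 + 9.64·682 = 60796.51.
Deflator = Nominal/Real × 100 = 91602.57/60796.51 × 100 = 150.671.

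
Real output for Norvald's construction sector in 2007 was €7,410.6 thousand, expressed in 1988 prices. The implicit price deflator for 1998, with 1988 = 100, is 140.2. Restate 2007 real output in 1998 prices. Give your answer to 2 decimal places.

Real output in 1998 prices = Real output in 1988 prices × (P_1998/P_1988) = 7410.6 × 1.402 = 10389.66.

€10,389.66 thousand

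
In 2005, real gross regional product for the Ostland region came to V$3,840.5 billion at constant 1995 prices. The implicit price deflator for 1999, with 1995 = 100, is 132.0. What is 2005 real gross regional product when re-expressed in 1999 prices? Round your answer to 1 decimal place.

Real gross regional product in 1999 prices = Real gross regional product in 1995 prices × (P_1999/P_1995) = 3840.5 × 1.320 = 5069.46.

V$5,069.5 billion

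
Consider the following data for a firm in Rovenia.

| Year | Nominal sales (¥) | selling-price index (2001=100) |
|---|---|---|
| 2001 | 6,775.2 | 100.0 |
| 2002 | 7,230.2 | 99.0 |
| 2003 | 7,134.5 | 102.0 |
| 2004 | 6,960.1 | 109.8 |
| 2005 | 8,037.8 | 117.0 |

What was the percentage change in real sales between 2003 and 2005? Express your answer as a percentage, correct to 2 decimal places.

-1.78%

Real sales 2003 = 7134.5/1.020 = 6994.61.
Real sales 2005 = 8037.8/1.170 = 6869.91.
Change = 6869.91/6994.61 − 1 = -0.0178.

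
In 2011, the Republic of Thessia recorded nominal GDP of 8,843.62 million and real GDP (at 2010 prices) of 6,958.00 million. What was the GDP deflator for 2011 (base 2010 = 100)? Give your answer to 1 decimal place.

GDP deflator = (Nominal / Real) × 100 = 8843.62 / 6958.00 × 100 = 127.10.

127.1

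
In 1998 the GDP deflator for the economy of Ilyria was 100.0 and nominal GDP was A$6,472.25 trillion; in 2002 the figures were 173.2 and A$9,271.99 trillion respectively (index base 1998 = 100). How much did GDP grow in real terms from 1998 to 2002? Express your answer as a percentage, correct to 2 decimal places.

-17.29%

Real GDP 1998 = 6472.25 / 1.000 = 6472.25.
Real GDP 2002 = 9271.99 / 1.732 = 5353.34.
Real growth = 5353.34 / 6472.25 − 1 = -0.1729.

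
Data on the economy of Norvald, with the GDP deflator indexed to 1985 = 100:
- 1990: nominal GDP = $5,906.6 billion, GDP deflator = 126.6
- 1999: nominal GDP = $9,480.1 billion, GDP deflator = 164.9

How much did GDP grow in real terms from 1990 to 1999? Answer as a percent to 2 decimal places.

23.22%

Deflate each year: 1990 → 5906.6/1.266 = 4665.56; 1999 → 9480.1/1.649 = 5749.00.
So real GDP changed by 5749.00/4665.56 − 1 = 0.2322, i.e. 23.22%.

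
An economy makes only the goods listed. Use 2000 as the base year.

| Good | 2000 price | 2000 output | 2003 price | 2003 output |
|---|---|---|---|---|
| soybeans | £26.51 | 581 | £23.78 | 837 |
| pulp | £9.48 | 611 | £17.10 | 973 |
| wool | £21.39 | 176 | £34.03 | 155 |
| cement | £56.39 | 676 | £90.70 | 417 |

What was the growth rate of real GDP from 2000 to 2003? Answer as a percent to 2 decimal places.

-7.67%

Real GDP 2000 = Nominal GDP 2000 = 26.51·581 + 9.48·611 + 21.39·176 + 56.39·676 = 63078.87.
Real GDP 2003 (at 2000 prices) = 26.51·837 + 9.48·973 + 21.39·155 + 56.39·417 = 58242.99.
Real growth = 58242.99/63078.87 − 1 = -0.0767.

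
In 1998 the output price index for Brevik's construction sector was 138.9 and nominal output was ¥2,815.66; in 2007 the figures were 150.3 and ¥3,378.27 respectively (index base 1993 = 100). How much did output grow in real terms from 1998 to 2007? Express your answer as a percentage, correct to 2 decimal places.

10.88%

Deflate each year: 1998 → 2815.66/1.389 = 2027.11; 2007 → 3378.27/1.503 = 2247.68.
So real output changed by 2247.68/2027.11 − 1 = 0.1088, i.e. 10.88%.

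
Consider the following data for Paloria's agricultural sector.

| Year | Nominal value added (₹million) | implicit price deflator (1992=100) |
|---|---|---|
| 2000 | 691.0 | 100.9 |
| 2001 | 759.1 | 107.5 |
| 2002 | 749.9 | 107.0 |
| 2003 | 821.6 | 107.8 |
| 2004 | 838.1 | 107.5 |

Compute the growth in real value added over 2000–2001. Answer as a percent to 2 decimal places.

Real value added 2000 = 691.0/1.009 = 684.84.
Real value added 2001 = 759.1/1.075 = 706.14.
Change = 706.14/684.84 − 1 = 0.0311.

3.11%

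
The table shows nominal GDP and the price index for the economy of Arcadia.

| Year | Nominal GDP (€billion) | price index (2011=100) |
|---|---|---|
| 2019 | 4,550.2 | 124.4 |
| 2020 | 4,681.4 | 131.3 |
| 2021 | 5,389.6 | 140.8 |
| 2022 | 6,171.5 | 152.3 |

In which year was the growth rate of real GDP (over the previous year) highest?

2021

2020: real = 4681.4/1.313 = 3565.42; growth vs 2019 (3657.72) = -2.52%.
2021: real = 5389.6/1.408 = 3827.84; growth vs 2020 (3565.42) = 7.36%.
2022: real = 6171.5/1.523 = 4052.20; growth vs 2021 (3827.84) = 5.86%.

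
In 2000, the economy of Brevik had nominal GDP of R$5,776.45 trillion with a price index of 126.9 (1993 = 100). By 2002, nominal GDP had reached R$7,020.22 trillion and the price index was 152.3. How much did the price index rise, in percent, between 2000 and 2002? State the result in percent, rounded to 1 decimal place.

Price-level change = 152.3 / 126.9 − 1 = 0.2002.

20.0%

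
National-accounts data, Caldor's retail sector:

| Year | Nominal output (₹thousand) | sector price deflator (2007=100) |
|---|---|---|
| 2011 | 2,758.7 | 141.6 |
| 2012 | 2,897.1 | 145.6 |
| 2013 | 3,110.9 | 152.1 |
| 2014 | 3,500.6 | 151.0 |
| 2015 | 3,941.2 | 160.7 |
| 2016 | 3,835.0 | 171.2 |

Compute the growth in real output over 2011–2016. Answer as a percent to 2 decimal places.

Real output 2011 = 2758.7/1.416 = 1948.23.
Real output 2016 = 3835.0/1.712 = 2240.07.
Change = 2240.07/1948.23 − 1 = 0.1498.

14.98%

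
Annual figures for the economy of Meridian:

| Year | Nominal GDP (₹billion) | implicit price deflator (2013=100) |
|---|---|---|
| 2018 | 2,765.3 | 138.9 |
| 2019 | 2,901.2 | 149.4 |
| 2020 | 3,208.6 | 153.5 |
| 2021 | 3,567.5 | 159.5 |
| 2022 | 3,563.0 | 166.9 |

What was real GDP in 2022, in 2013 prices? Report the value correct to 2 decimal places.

₹2,134.81 billion

Real GDP 2022 = 3563.0 / 1.669 = 2134.81.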